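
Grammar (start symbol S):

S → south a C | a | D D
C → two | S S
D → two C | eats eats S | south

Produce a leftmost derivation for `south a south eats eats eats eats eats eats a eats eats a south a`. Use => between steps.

S => south a C => south a S S => south a D D S => south a south D S => south a south eats eats S S => south a south eats eats D D S => south a south eats eats eats eats S D S => south a south eats eats eats eats D D D S => south a south eats eats eats eats eats eats S D D S => south a south eats eats eats eats eats eats a D D S => south a south eats eats eats eats eats eats a eats eats S D S => south a south eats eats eats eats eats eats a eats eats a D S => south a south eats eats eats eats eats eats a eats eats a south S => south a south eats eats eats eats eats eats a eats eats a south a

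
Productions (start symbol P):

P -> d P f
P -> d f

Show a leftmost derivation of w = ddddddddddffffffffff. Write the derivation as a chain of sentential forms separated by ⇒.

P ⇒ dPf ⇒ ddPff ⇒ dddPfff ⇒ ddddPffff ⇒ dddddPfffff ⇒ ddddddPffffff ⇒ dddddddPfffffff ⇒ ddddddddPffffffff ⇒ dddddddddPfffffffff ⇒ ddddddddddffffffffff

P ⇒ dPf   [P -> d P f]
dPf ⇒ ddPff   [P -> d P f]
ddPff ⇒ dddPfff   [P -> d P f]
dddPfff ⇒ ddddPffff   [P -> d P f]
ddddPffff ⇒ dddddPfffff   [P -> d P f]
dddddPfffff ⇒ ddddddPffffff   [P -> d P f]
ddddddPffffff ⇒ dddddddPfffffff   [P -> d P f]
dddddddPfffffff ⇒ ddddddddPffffffff   [P -> d P f]
ddddddddPffffffff ⇒ dddddddddPfffffffff   [P -> d P f]
dddddddddPfffffffff ⇒ ddddddddddffffffffff   [P -> d f]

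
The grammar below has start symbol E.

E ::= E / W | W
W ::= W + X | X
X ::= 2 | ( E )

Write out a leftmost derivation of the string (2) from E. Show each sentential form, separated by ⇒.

E ⇒ W ⇒ X ⇒ (E) ⇒ (W) ⇒ (X) ⇒ (2)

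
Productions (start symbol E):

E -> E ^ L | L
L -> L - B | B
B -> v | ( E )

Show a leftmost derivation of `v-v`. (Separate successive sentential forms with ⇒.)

E⇒L⇒L-B⇒B-B⇒v-B⇒v-v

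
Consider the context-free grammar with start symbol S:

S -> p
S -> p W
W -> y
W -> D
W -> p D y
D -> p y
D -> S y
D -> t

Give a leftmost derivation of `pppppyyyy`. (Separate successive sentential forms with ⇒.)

S ⇒ pW ⇒ pD ⇒ pSy ⇒ ppWy ⇒ pppDyy ⇒ pppSyyy ⇒ ppppWyyy ⇒ ppppDyyy ⇒ ppppSyyyy ⇒ pppppyyyy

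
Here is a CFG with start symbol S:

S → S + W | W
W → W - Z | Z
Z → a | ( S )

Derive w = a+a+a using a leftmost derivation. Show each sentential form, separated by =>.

S => S+W   [S → S + W]
S+W => S+W+W   [S → S + W]
S+W+W => W+W+W   [S → W]
W+W+W => Z+W+W   [W → Z]
Z+W+W => a+W+W   [Z → a]
a+W+W => a+Z+W   [W → Z]
a+Z+W => a+a+W   [Z → a]
a+a+W => a+a+Z   [W → Z]
a+a+Z => a+a+a   [Z → a]

S => S+W => S+W+W => W+W+W => Z+W+W => a+W+W => a+Z+W => a+a+W => a+a+Z => a+a+a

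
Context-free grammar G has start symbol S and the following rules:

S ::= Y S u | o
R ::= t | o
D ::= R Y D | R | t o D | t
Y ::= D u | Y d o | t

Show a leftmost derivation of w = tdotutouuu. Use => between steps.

S => YSu   [S ::= Y S u]
YSu => YdoSu   [Y ::= Y d o]
YdoSu => tdoSu   [Y ::= t]
tdoSu => tdoYSuu   [S ::= Y S u]
tdoYSuu => tdoDuSuu   [Y ::= D u]
tdoDuSuu => tdoRuSuu   [D ::= R]
tdoRuSuu => tdotuSuu   [R ::= t]
tdotuSuu => tdotuYSuuu   [S ::= Y S u]
tdotuYSuuu => tdotutSuuu   [Y ::= t]
tdotutSuuu => tdotutouuu   [S ::= o]

S => YSu => YdoSu => tdoSu => tdoYSuu => tdoDuSuu => tdoRuSuu => tdotuSuu => tdotuYSuuu => tdotutSuuu => tdotutouuu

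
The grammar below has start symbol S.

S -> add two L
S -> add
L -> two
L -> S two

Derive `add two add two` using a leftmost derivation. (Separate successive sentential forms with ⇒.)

S ⇒ add two L   [S -> add two L]
add two L ⇒ add two S two   [L -> S two]
add two S two ⇒ add two add two   [S -> add]

S ⇒ add two L ⇒ add two S two ⇒ add two add two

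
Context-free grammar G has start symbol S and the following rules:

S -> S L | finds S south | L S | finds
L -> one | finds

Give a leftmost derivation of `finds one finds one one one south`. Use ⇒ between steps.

S ⇒ finds S south ⇒ finds S L south ⇒ finds S L L south ⇒ finds S L L L south ⇒ finds L S L L L south ⇒ finds one S L L L south ⇒ finds one finds L L L south ⇒ finds one finds one L L south ⇒ finds one finds one one L south ⇒ finds one finds one one one south

S ⇒ finds S south   [S -> finds S south]
finds S south ⇒ finds S L south   [S -> S L]
finds S L south ⇒ finds S L L south   [S -> S L]
finds S L L south ⇒ finds S L L L south   [S -> S L]
finds S L L L south ⇒ finds L S L L L south   [S -> L S]
finds L S L L L south ⇒ finds one S L L L south   [L -> one]
finds one S L L L south ⇒ finds one finds L L L south   [S -> finds]
finds one finds L L L south ⇒ finds one finds one L L south   [L -> one]
finds one finds one L L south ⇒ finds one finds one one L south   [L -> one]
finds one finds one one L south ⇒ finds one finds one one one south   [L -> one]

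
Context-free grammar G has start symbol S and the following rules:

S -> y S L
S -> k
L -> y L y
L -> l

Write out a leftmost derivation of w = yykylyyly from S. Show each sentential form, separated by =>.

S=>ySL=>yySLL=>yykLL=>yykyLyL=>yykylyL=>yykylyyLy=>yykylyyly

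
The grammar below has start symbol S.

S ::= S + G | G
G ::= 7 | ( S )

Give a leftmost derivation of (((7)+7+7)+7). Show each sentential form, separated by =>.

S=>G=>(S)=>(S+G)=>(G+G)=>((S)+G)=>((S+G)+G)=>((S+G+G)+G)=>((G+G+G)+G)=>(((S)+G+G)+G)=>(((G)+G+G)+G)=>(((7)+G+G)+G)=>(((7)+7+G)+G)=>(((7)+7+7)+G)=>(((7)+7+7)+7)

S => G   [S ::= G]
G => (S)   [G ::= ( S )]
(S) => (S+G)   [S ::= S + G]
(S+G) => (G+G)   [S ::= G]
(G+G) => ((S)+G)   [G ::= ( S )]
((S)+G) => ((S+G)+G)   [S ::= S + G]
((S+G)+G) => ((S+G+G)+G)   [S ::= S + G]
((S+G+G)+G) => ((G+G+G)+G)   [S ::= G]
((G+G+G)+G) => (((S)+G+G)+G)   [G ::= ( S )]
(((S)+G+G)+G) => (((G)+G+G)+G)   [S ::= G]
(((G)+G+G)+G) => (((7)+G+G)+G)   [G ::= 7]
(((7)+G+G)+G) => (((7)+7+G)+G)   [G ::= 7]
(((7)+7+G)+G) => (((7)+7+7)+G)   [G ::= 7]
(((7)+7+7)+G) => (((7)+7+7)+7)   [G ::= 7]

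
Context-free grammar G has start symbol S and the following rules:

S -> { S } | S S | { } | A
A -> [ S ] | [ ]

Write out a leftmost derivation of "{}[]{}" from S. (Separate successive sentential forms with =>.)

S=>SS=>SSS=>{}SS=>{}AS=>{}[]S=>{}[]{}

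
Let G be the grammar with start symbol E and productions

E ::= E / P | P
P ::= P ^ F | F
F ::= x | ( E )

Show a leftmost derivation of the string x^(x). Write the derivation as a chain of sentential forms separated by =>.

E => P   [E ::= P]
P => P^F   [P ::= P ^ F]
P^F => F^F   [P ::= F]
F^F => x^F   [F ::= x]
x^F => x^(E)   [F ::= ( E )]
x^(E) => x^(P)   [E ::= P]
x^(P) => x^(F)   [P ::= F]
x^(F) => x^(x)   [F ::= x]

E => P => P^F => F^F => x^F => x^(E) => x^(P) => x^(F) => x^(x)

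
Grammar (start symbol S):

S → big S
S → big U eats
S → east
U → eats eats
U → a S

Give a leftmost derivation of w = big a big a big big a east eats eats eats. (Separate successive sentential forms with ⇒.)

S ⇒ big U eats ⇒ big a S eats ⇒ big a big U eats eats ⇒ big a big a S eats eats ⇒ big a big a big S eats eats ⇒ big a big a big big U eats eats eats ⇒ big a big a big big a S eats eats eats ⇒ big a big a big big a east eats eats eats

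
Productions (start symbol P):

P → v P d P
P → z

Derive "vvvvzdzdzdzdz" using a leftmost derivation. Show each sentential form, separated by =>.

P => vPdP   [P → v P d P]
vPdP => vvPdPdP   [P → v P d P]
vvPdPdP => vvvPdPdPdP   [P → v P d P]
vvvPdPdPdP => vvvvPdPdPdPdP   [P → v P d P]
vvvvPdPdPdPdP => vvvvzdPdPdPdP   [P → z]
vvvvzdPdPdPdP => vvvvzdzdPdPdP   [P → z]
vvvvzdzdPdPdP => vvvvzdzdzdPdP   [P → z]
vvvvzdzdzdPdP => vvvvzdzdzdzdP   [P → z]
vvvvzdzdzdzdP => vvvvzdzdzdzdz   [P → z]

P => vPdP => vvPdPdP => vvvPdPdPdP => vvvvPdPdPdPdP => vvvvzdPdPdPdP => vvvvzdzdPdPdP => vvvvzdzdzdPdP => vvvvzdzdzdzdP => vvvvzdzdzdzdz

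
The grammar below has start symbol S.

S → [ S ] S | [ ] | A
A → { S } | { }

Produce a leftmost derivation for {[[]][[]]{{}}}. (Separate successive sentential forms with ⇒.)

S ⇒ A   [S → A]
A ⇒ {S}   [A → { S }]
{S} ⇒ {[S]S}   [S → [ S ] S]
{[S]S} ⇒ {[[]]S}   [S → [ ]]
{[[]]S} ⇒ {[[]][S]S}   [S → [ S ] S]
{[[]][S]S} ⇒ {[[]][[]]S}   [S → [ ]]
{[[]][[]]S} ⇒ {[[]][[]]A}   [S → A]
{[[]][[]]A} ⇒ {[[]][[]]{S}}   [A → { S }]
{[[]][[]]{S}} ⇒ {[[]][[]]{A}}   [S → A]
{[[]][[]]{A}} ⇒ {[[]][[]]{{}}}   [A → { }]

S ⇒ A ⇒ {S} ⇒ {[S]S} ⇒ {[[]]S} ⇒ {[[]][S]S} ⇒ {[[]][[]]S} ⇒ {[[]][[]]A} ⇒ {[[]][[]]{S}} ⇒ {[[]][[]]{A}} ⇒ {[[]][[]]{{}}}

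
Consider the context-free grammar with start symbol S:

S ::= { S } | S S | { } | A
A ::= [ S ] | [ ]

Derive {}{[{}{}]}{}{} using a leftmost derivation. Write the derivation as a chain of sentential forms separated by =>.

S => SS   [S ::= S S]
SS => SSS   [S ::= S S]
SSS => SSSS   [S ::= S S]
SSSS => {}SSS   [S ::= { }]
{}SSS => {}{S}SS   [S ::= { S }]
{}{S}SS => {}{A}SS   [S ::= A]
{}{A}SS => {}{[S]}SS   [A ::= [ S ]]
{}{[S]}SS => {}{[SS]}SS   [S ::= S S]
{}{[SS]}SS => {}{[{}S]}SS   [S ::= { }]
{}{[{}S]}SS => {}{[{}{}]}SS   [S ::= { }]
{}{[{}{}]}SS => {}{[{}{}]}{}S   [S ::= { }]
{}{[{}{}]}{}S => {}{[{}{}]}{}{}   [S ::= { }]

S => SS => SSS => SSSS => {}SSS => {}{S}SS => {}{A}SS => {}{[S]}SS => {}{[SS]}SS => {}{[{}S]}SS => {}{[{}{}]}SS => {}{[{}{}]}{}S => {}{[{}{}]}{}{}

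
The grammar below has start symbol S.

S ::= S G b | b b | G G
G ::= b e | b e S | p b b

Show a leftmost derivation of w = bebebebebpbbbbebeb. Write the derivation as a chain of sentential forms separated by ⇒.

S ⇒ SGb   [S ::= S G b]
SGb ⇒ GGGb   [S ::= G G]
GGGb ⇒ beSGGb   [G ::= b e S]
beSGGb ⇒ beSGbGGb   [S ::= S G b]
beSGbGGb ⇒ beSGbGbGGb   [S ::= S G b]
beSGbGbGGb ⇒ beGGGbGbGGb   [S ::= G G]
beGGGbGbGGb ⇒ bebeGGbGbGGb   [G ::= b e]
bebeGGbGbGGb ⇒ bebebeGbGbGGb   [G ::= b e]
bebebeGbGbGGb ⇒ bebebebebGbGGb   [G ::= b e]
bebebebebGbGGb ⇒ bebebebebpbbbGGb   [G ::= p b b]
bebebebebpbbbGGb ⇒ bebebebebpbbbbeGb   [G ::= b e]
bebebebebpbbbbeGb ⇒ bebebebebpbbbbebeb   [G ::= b e]

S ⇒ SGb ⇒ GGGb ⇒ beSGGb ⇒ beSGbGGb ⇒ beSGbGbGGb ⇒ beGGGbGbGGb ⇒ bebeGGbGbGGb ⇒ bebebeGbGbGGb ⇒ bebebebebGbGGb ⇒ bebebebebpbbbGGb ⇒ bebebebebpbbbbeGb ⇒ bebebebebpbbbbebeb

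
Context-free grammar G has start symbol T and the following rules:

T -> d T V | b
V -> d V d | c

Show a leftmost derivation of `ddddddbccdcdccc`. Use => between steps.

T => dTV => ddTVV => dddTVVV => ddddTVVVV => dddddTVVVVV => ddddddTVVVVVV => ddddddbVVVVVV => ddddddbcVVVVV => ddddddbccVVVV => ddddddbccdVdVVV => ddddddbccdcdVVV => ddddddbccdcdcVV => ddddddbccdcdccV => ddddddbccdcdccc

T => dTV   [T -> d T V]
dTV => ddTVV   [T -> d T V]
ddTVV => dddTVVV   [T -> d T V]
dddTVVV => ddddTVVVV   [T -> d T V]
ddddTVVVV => dddddTVVVVV   [T -> d T V]
dddddTVVVVV => ddddddTVVVVVV   [T -> d T V]
ddddddTVVVVVV => ddddddbVVVVVV   [T -> b]
ddddddbVVVVVV => ddddddbcVVVVV   [V -> c]
ddddddbcVVVVV => ddddddbccVVVV   [V -> c]
ddddddbccVVVV => ddddddbccdVdVVV   [V -> d V d]
ddddddbccdVdVVV => ddddddbccdcdVVV   [V -> c]
ddddddbccdcdVVV => ddddddbccdcdcVV   [V -> c]
ddddddbccdcdcVV => ddddddbccdcdccV   [V -> c]
ddddddbccdcdccV => ddddddbccdcdccc   [V -> c]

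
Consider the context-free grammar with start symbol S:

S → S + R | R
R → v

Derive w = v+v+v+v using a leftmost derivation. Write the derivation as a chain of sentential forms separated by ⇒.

S ⇒ S+R ⇒ S+R+R ⇒ S+R+R+R ⇒ R+R+R+R ⇒ v+R+R+R ⇒ v+v+R+R ⇒ v+v+v+R ⇒ v+v+v+v

S ⇒ S+R   [S → S + R]
S+R ⇒ S+R+R   [S → S + R]
S+R+R ⇒ S+R+R+R   [S → S + R]
S+R+R+R ⇒ R+R+R+R   [S → R]
R+R+R+R ⇒ v+R+R+R   [R → v]
v+R+R+R ⇒ v+v+R+R   [R → v]
v+v+R+R ⇒ v+v+v+R   [R → v]
v+v+v+R ⇒ v+v+v+v   [R → v]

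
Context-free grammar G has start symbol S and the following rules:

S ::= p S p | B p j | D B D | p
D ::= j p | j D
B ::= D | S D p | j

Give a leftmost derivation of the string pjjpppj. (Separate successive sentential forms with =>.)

S => Bpj => SDppj => pDppj => pjDppj => pjjpppj

S => Bpj   [S ::= B p j]
Bpj => SDppj   [B ::= S D p]
SDppj => pDppj   [S ::= p]
pDppj => pjDppj   [D ::= j D]
pjDppj => pjjpppj   [D ::= j p]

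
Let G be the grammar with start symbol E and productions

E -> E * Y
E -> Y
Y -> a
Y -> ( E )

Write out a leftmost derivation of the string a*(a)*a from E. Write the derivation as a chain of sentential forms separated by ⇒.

E⇒E*Y⇒E*Y*Y⇒Y*Y*Y⇒a*Y*Y⇒a*(E)*Y⇒a*(Y)*Y⇒a*(a)*Y⇒a*(a)*a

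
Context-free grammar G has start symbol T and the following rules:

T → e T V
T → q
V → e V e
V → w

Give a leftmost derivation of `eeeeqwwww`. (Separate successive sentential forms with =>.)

T => eTV   [T → e T V]
eTV => eeTVV   [T → e T V]
eeTVV => eeeTVVV   [T → e T V]
eeeTVVV => eeeeTVVVV   [T → e T V]
eeeeTVVVV => eeeeqVVVV   [T → q]
eeeeqVVVV => eeeeqwVVV   [V → w]
eeeeqwVVV => eeeeqwwVV   [V → w]
eeeeqwwVV => eeeeqwwwV   [V → w]
eeeeqwwwV => eeeeqwwww   [V → w]

T => eTV => eeTVV => eeeTVVV => eeeeTVVVV => eeeeqVVVV => eeeeqwVVV => eeeeqwwVV => eeeeqwwwV => eeeeqwwww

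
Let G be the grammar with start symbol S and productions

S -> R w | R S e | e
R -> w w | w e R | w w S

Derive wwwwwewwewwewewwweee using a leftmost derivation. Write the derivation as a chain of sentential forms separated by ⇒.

S ⇒ RSe   [S -> R S e]
RSe ⇒ wwSSe   [R -> w w S]
wwSSe ⇒ wwRwSe   [S -> R w]
wwRwSe ⇒ wwwwSwSe   [R -> w w S]
wwwwSwSe ⇒ wwwwRSewSe   [S -> R S e]
wwwwRSewSe ⇒ wwwwweRSewSe   [R -> w e R]
wwwwweRSewSe ⇒ wwwwwewwSSewSe   [R -> w w S]
wwwwwewwSSewSe ⇒ wwwwwewweSewSe   [S -> e]
wwwwwewweSewSe ⇒ wwwwwewweRwewSe   [S -> R w]
wwwwwewweRwewSe ⇒ wwwwwewwewwSwewSe   [R -> w w S]
wwwwwewwewwSwewSe ⇒ wwwwwewwewwewewSe   [S -> e]
wwwwwewwewwewewSe ⇒ wwwwwewwewwewewRSee   [S -> R S e]
wwwwwewwewwewewRSee ⇒ wwwwwewwewwewewwwSee   [R -> w w]
wwwwwewwewwewewwwSee ⇒ wwwwwewwewwewewwweee   [S -> e]

S ⇒ RSe ⇒ wwSSe ⇒ wwRwSe ⇒ wwwwSwSe ⇒ wwwwRSewSe ⇒ wwwwweRSewSe ⇒ wwwwwewwSSewSe ⇒ wwwwwewweSewSe ⇒ wwwwwewweRwewSe ⇒ wwwwwewwewwSwewSe ⇒ wwwwwewwewwewewSe ⇒ wwwwwewwewwewewRSee ⇒ wwwwwewwewwewewwwSee ⇒ wwwwwewwewwewewwweee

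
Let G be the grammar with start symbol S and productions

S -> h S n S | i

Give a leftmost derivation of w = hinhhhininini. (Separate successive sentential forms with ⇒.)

S ⇒ hSnS ⇒ hinS ⇒ hinhSnS ⇒ hinhhSnSnS ⇒ hinhhhSnSnSnS ⇒ hinhhhinSnSnS ⇒ hinhhhininSnS ⇒ hinhhhinininS ⇒ hinhhhininini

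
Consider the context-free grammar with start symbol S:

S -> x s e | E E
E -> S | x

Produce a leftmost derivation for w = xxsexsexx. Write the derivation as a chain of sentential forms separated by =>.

S=>EE=>xE=>xS=>xEE=>xSE=>xEEE=>xSEE=>xxseEE=>xxseSE=>xxseEEE=>xxseSEE=>xxsexseEE=>xxsexsexE=>xxsexsexx

S => EE   [S -> E E]
EE => xE   [E -> x]
xE => xS   [E -> S]
xS => xEE   [S -> E E]
xEE => xSE   [E -> S]
xSE => xEEE   [S -> E E]
xEEE => xSEE   [E -> S]
xSEE => xxseEE   [S -> x s e]
xxseEE => xxseSE   [E -> S]
xxseSE => xxseEEE   [S -> E E]
xxseEEE => xxseSEE   [E -> S]
xxseSEE => xxsexseEE   [S -> x s e]
xxsexseEE => xxsexsexE   [E -> x]
xxsexsexE => xxsexsexx   [E -> x]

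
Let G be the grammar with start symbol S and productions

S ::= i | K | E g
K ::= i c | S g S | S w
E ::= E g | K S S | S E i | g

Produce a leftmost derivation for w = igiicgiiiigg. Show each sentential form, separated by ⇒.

S ⇒ Eg   [S ::= E g]
Eg ⇒ Egg   [E ::= E g]
Egg ⇒ SEigg   [E ::= S E i]
SEigg ⇒ KEigg   [S ::= K]
KEigg ⇒ SgSEigg   [K ::= S g S]
SgSEigg ⇒ igSEigg   [S ::= i]
igSEigg ⇒ igiEigg   [S ::= i]
igiEigg ⇒ igiKSSigg   [E ::= K S S]
igiKSSigg ⇒ igiSgSSSigg   [K ::= S g S]
igiSgSSSigg ⇒ igiKgSSSigg   [S ::= K]
igiKgSSSigg ⇒ igiicgSSSigg   [K ::= i c]
igiicgSSSigg ⇒ igiicgiSSigg   [S ::= i]
igiicgiSSigg ⇒ igiicgiiSigg   [S ::= i]
igiicgiiSigg ⇒ igiicgiiiigg   [S ::= i]

S⇒Eg⇒Egg⇒SEigg⇒KEigg⇒SgSEigg⇒igSEigg⇒igiEigg⇒igiKSSigg⇒igiSgSSSigg⇒igiKgSSSigg⇒igiicgSSSigg⇒igiicgiSSigg⇒igiicgiiSigg⇒igiicgiiiigg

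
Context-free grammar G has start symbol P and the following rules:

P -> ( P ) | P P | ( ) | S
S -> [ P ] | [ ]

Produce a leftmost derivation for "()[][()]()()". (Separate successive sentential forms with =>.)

P => PP   [P -> P P]
PP => ()P   [P -> ( )]
()P => ()PP   [P -> P P]
()PP => ()SP   [P -> S]
()SP => ()[]P   [S -> [ ]]
()[]P => ()[]PP   [P -> P P]
()[]PP => ()[]PPP   [P -> P P]
()[]PPP => ()[]SPP   [P -> S]
()[]SPP => ()[][P]PP   [S -> [ P ]]
()[][P]PP => ()[][()]PP   [P -> ( )]
()[][()]PP => ()[][()]()P   [P -> ( )]
()[][()]()P => ()[][()]()()   [P -> ( )]

P => PP => ()P => ()PP => ()SP => ()[]P => ()[]PP => ()[]PPP => ()[]SPP => ()[][P]PP => ()[][()]PP => ()[][()]()P => ()[][()]()()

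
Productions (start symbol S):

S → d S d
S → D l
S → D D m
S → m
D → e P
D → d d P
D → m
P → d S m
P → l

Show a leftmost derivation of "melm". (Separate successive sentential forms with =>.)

S => DDm => mDm => mePm => melm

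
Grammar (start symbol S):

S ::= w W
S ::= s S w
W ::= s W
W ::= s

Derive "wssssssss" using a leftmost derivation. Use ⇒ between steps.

S ⇒ wW ⇒ wsW ⇒ wssW ⇒ wsssW ⇒ wssssW ⇒ wsssssW ⇒ wssssssW ⇒ wsssssssW ⇒ wssssssss

S ⇒ wW   [S ::= w W]
wW ⇒ wsW   [W ::= s W]
wsW ⇒ wssW   [W ::= s W]
wssW ⇒ wsssW   [W ::= s W]
wsssW ⇒ wssssW   [W ::= s W]
wssssW ⇒ wsssssW   [W ::= s W]
wsssssW ⇒ wssssssW   [W ::= s W]
wssssssW ⇒ wsssssssW   [W ::= s W]
wsssssssW ⇒ wssssssss   [W ::= s]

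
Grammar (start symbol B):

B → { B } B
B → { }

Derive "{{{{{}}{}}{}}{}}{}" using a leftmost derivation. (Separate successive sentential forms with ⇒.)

B ⇒ {B}B   [B → { B } B]
{B}B ⇒ {{B}B}B   [B → { B } B]
{{B}B}B ⇒ {{{B}B}B}B   [B → { B } B]
{{{B}B}B}B ⇒ {{{{B}B}B}B}B   [B → { B } B]
{{{{B}B}B}B}B ⇒ {{{{{}}B}B}B}B   [B → { }]
{{{{{}}B}B}B}B ⇒ {{{{{}}{}}B}B}B   [B → { }]
{{{{{}}{}}B}B}B ⇒ {{{{{}}{}}{}}B}B   [B → { }]
{{{{{}}{}}{}}B}B ⇒ {{{{{}}{}}{}}{}}B   [B → { }]
{{{{{}}{}}{}}{}}B ⇒ {{{{{}}{}}{}}{}}{}   [B → { }]

B⇒{B}B⇒{{B}B}B⇒{{{B}B}B}B⇒{{{{B}B}B}B}B⇒{{{{{}}B}B}B}B⇒{{{{{}}{}}B}B}B⇒{{{{{}}{}}{}}B}B⇒{{{{{}}{}}{}}{}}B⇒{{{{{}}{}}{}}{}}{}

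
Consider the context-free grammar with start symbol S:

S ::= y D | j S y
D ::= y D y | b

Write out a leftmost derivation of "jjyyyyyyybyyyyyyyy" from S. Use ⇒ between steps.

S ⇒ jSy ⇒ jjSyy ⇒ jjyDyy ⇒ jjyyDyyy ⇒ jjyyyDyyyy ⇒ jjyyyyDyyyyy ⇒ jjyyyyyDyyyyyy ⇒ jjyyyyyyDyyyyyyy ⇒ jjyyyyyyyDyyyyyyyy ⇒ jjyyyyyyybyyyyyyyy

S ⇒ jSy   [S ::= j S y]
jSy ⇒ jjSyy   [S ::= j S y]
jjSyy ⇒ jjyDyy   [S ::= y D]
jjyDyy ⇒ jjyyDyyy   [D ::= y D y]
jjyyDyyy ⇒ jjyyyDyyyy   [D ::= y D y]
jjyyyDyyyy ⇒ jjyyyyDyyyyy   [D ::= y D y]
jjyyyyDyyyyy ⇒ jjyyyyyDyyyyyy   [D ::= y D y]
jjyyyyyDyyyyyy ⇒ jjyyyyyyDyyyyyyy   [D ::= y D y]
jjyyyyyyDyyyyyyy ⇒ jjyyyyyyyDyyyyyyyy   [D ::= y D y]
jjyyyyyyyDyyyyyyyy ⇒ jjyyyyyyybyyyyyyyy   [D ::= b]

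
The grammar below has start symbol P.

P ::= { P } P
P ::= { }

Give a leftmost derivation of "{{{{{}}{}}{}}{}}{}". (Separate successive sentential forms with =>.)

P => {P}P   [P ::= { P } P]
{P}P => {{P}P}P   [P ::= { P } P]
{{P}P}P => {{{P}P}P}P   [P ::= { P } P]
{{{P}P}P}P => {{{{P}P}P}P}P   [P ::= { P } P]
{{{{P}P}P}P}P => {{{{{}}P}P}P}P   [P ::= { }]
{{{{{}}P}P}P}P => {{{{{}}{}}P}P}P   [P ::= { }]
{{{{{}}{}}P}P}P => {{{{{}}{}}{}}P}P   [P ::= { }]
{{{{{}}{}}{}}P}P => {{{{{}}{}}{}}{}}P   [P ::= { }]
{{{{{}}{}}{}}{}}P => {{{{{}}{}}{}}{}}{}   [P ::= { }]

P=>{P}P=>{{P}P}P=>{{{P}P}P}P=>{{{{P}P}P}P}P=>{{{{{}}P}P}P}P=>{{{{{}}{}}P}P}P=>{{{{{}}{}}{}}P}P=>{{{{{}}{}}{}}{}}P=>{{{{{}}{}}{}}{}}{}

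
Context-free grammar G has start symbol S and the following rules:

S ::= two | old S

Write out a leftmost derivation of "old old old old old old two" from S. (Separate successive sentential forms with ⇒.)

S ⇒ old S ⇒ old old S ⇒ old old old S ⇒ old old old old S ⇒ old old old old old S ⇒ old old old old old old S ⇒ old old old old old old two

S ⇒ old S   [S ::= old S]
old S ⇒ old old S   [S ::= old S]
old old S ⇒ old old old S   [S ::= old S]
old old old S ⇒ old old old old S   [S ::= old S]
old old old old S ⇒ old old old old old S   [S ::= old S]
old old old old old S ⇒ old old old old old old S   [S ::= old S]
old old old old old old S ⇒ old old old old old old two   [S ::= two]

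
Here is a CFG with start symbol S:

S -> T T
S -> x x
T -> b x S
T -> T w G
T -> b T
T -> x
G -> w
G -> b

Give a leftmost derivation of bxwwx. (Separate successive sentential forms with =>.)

S => TT   [S -> T T]
TT => TwGT   [T -> T w G]
TwGT => bTwGT   [T -> b T]
bTwGT => bxwGT   [T -> x]
bxwGT => bxwwT   [G -> w]
bxwwT => bxwwx   [T -> x]

S => TT => TwGT => bTwGT => bxwGT => bxwwT => bxwwx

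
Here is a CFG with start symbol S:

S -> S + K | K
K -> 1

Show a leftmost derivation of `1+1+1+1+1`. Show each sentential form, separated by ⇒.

S ⇒ S+K   [S -> S + K]
S+K ⇒ S+K+K   [S -> S + K]
S+K+K ⇒ S+K+K+K   [S -> S + K]
S+K+K+K ⇒ S+K+K+K+K   [S -> S + K]
S+K+K+K+K ⇒ K+K+K+K+K   [S -> K]
K+K+K+K+K ⇒ 1+K+K+K+K   [K -> 1]
1+K+K+K+K ⇒ 1+1+K+K+K   [K -> 1]
1+1+K+K+K ⇒ 1+1+1+K+K   [K -> 1]
1+1+1+K+K ⇒ 1+1+1+1+K   [K -> 1]
1+1+1+1+K ⇒ 1+1+1+1+1   [K -> 1]

S⇒S+K⇒S+K+K⇒S+K+K+K⇒S+K+K+K+K⇒K+K+K+K+K⇒1+K+K+K+K⇒1+1+K+K+K⇒1+1+1+K+K⇒1+1+1+1+K⇒1+1+1+1+1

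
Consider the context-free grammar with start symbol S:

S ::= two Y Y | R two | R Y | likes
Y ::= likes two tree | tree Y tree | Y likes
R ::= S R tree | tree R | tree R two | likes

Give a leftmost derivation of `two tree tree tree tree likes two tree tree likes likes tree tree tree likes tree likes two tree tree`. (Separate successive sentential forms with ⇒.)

S ⇒ two Y Y ⇒ two Y likes Y ⇒ two tree Y tree likes Y ⇒ two tree tree Y tree tree likes Y ⇒ two tree tree tree Y tree tree tree likes Y ⇒ two tree tree tree Y likes tree tree tree likes Y ⇒ two tree tree tree Y likes likes tree tree tree likes Y ⇒ two tree tree tree tree Y tree likes likes tree tree tree likes Y ⇒ two tree tree tree tree likes two tree tree likes likes tree tree tree likes Y ⇒ two tree tree tree tree likes two tree tree likes likes tree tree tree likes tree Y tree ⇒ two tree tree tree tree likes two tree tree likes likes tree tree tree likes tree likes two tree tree

S ⇒ two Y Y   [S ::= two Y Y]
two Y Y ⇒ two Y likes Y   [Y ::= Y likes]
two Y likes Y ⇒ two tree Y tree likes Y   [Y ::= tree Y tree]
two tree Y tree likes Y ⇒ two tree tree Y tree tree likes Y   [Y ::= tree Y tree]
two tree tree Y tree tree likes Y ⇒ two tree tree tree Y tree tree tree likes Y   [Y ::= tree Y tree]
two tree tree tree Y tree tree tree likes Y ⇒ two tree tree tree Y likes tree tree tree likes Y   [Y ::= Y likes]
two tree tree tree Y likes tree tree tree likes Y ⇒ two tree tree tree Y likes likes tree tree tree likes Y   [Y ::= Y likes]
two tree tree tree Y likes likes tree tree tree likes Y ⇒ two tree tree tree tree Y tree likes likes tree tree tree likes Y   [Y ::= tree Y tree]
two tree tree tree tree Y tree likes likes tree tree tree likes Y ⇒ two tree tree tree tree likes two tree tree likes likes tree tree tree likes Y   [Y ::= likes two tree]
two tree tree tree tree likes two tree tree likes likes tree tree tree likes Y ⇒ two tree tree tree tree likes two tree tree likes likes tree tree tree likes tree Y tree   [Y ::= tree Y tree]
two tree tree tree tree likes two tree tree likes likes tree tree tree likes tree Y tree ⇒ two tree tree tree tree likes two tree tree likes likes tree tree tree likes tree likes two tree tree   [Y ::= likes two tree]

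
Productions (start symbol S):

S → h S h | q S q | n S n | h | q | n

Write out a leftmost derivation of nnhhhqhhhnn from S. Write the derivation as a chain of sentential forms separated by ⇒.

S ⇒ nSn ⇒ nnSnn ⇒ nnhShnn ⇒ nnhhShhnn ⇒ nnhhhShhhnn ⇒ nnhhhqhhhnn

S ⇒ nSn   [S → n S n]
nSn ⇒ nnSnn   [S → n S n]
nnSnn ⇒ nnhShnn   [S → h S h]
nnhShnn ⇒ nnhhShhnn   [S → h S h]
nnhhShhnn ⇒ nnhhhShhhnn   [S → h S h]
nnhhhShhhnn ⇒ nnhhhqhhhnn   [S → q]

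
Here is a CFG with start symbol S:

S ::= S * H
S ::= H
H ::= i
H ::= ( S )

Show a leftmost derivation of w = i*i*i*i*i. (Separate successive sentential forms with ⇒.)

S ⇒ S*H ⇒ S*H*H ⇒ S*H*H*H ⇒ S*H*H*H*H ⇒ H*H*H*H*H ⇒ i*H*H*H*H ⇒ i*i*H*H*H ⇒ i*i*i*H*H ⇒ i*i*i*i*H ⇒ i*i*i*i*i

S ⇒ S*H   [S ::= S * H]
S*H ⇒ S*H*H   [S ::= S * H]
S*H*H ⇒ S*H*H*H   [S ::= S * H]
S*H*H*H ⇒ S*H*H*H*H   [S ::= S * H]
S*H*H*H*H ⇒ H*H*H*H*H   [S ::= H]
H*H*H*H*H ⇒ i*H*H*H*H   [H ::= i]
i*H*H*H*H ⇒ i*i*H*H*H   [H ::= i]
i*i*H*H*H ⇒ i*i*i*H*H   [H ::= i]
i*i*i*H*H ⇒ i*i*i*i*H   [H ::= i]
i*i*i*i*H ⇒ i*i*i*i*i   [H ::= i]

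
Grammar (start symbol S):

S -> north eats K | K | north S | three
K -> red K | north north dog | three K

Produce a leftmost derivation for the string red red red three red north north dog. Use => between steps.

S => K => red K => red red K => red red red K => red red red three K => red red red three red K => red red red three red north north dog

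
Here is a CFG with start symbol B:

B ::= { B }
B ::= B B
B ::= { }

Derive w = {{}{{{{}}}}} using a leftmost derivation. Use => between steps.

B => {B} => {BB} => {{}B} => {{}{B}} => {{}{{B}}} => {{}{{{B}}}} => {{}{{{{}}}}}

B => {B}   [B ::= { B }]
{B} => {BB}   [B ::= B B]
{BB} => {{}B}   [B ::= { }]
{{}B} => {{}{B}}   [B ::= { B }]
{{}{B}} => {{}{{B}}}   [B ::= { B }]
{{}{{B}}} => {{}{{{B}}}}   [B ::= { B }]
{{}{{{B}}}} => {{}{{{{}}}}}   [B ::= { }]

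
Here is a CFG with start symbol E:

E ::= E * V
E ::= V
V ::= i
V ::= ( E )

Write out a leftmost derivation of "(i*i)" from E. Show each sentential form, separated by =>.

E => V => (E) => (E*V) => (V*V) => (i*V) => (i*i)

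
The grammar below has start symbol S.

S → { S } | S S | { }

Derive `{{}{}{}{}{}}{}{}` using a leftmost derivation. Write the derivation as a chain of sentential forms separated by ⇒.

S ⇒ SS   [S → S S]
SS ⇒ SSS   [S → S S]
SSS ⇒ {S}SS   [S → { S }]
{S}SS ⇒ {SS}SS   [S → S S]
{SS}SS ⇒ {SSS}SS   [S → S S]
{SSS}SS ⇒ {SSSS}SS   [S → S S]
{SSSS}SS ⇒ {SSSSS}SS   [S → S S]
{SSSSS}SS ⇒ {{}SSSS}SS   [S → { }]
{{}SSSS}SS ⇒ {{}{}SSS}SS   [S → { }]
{{}{}SSS}SS ⇒ {{}{}{}SS}SS   [S → { }]
{{}{}{}SS}SS ⇒ {{}{}{}{}S}SS   [S → { }]
{{}{}{}{}S}SS ⇒ {{}{}{}{}{}}SS   [S → { }]
{{}{}{}{}{}}SS ⇒ {{}{}{}{}{}}{}S   [S → { }]
{{}{}{}{}{}}{}S ⇒ {{}{}{}{}{}}{}{}   [S → { }]

S ⇒ SS ⇒ SSS ⇒ {S}SS ⇒ {SS}SS ⇒ {SSS}SS ⇒ {SSSS}SS ⇒ {SSSSS}SS ⇒ {{}SSSS}SS ⇒ {{}{}SSS}SS ⇒ {{}{}{}SS}SS ⇒ {{}{}{}{}S}SS ⇒ {{}{}{}{}{}}SS ⇒ {{}{}{}{}{}}{}S ⇒ {{}{}{}{}{}}{}{}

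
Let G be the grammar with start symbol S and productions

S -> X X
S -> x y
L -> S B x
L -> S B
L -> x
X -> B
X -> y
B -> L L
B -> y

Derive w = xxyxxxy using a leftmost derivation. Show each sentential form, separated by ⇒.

S ⇒ XX ⇒ BX ⇒ LLX ⇒ xLX ⇒ xSBxX ⇒ xxyBxX ⇒ xxyLLxX ⇒ xxyxLxX ⇒ xxyxxxX ⇒ xxyxxxy

S ⇒ XX   [S -> X X]
XX ⇒ BX   [X -> B]
BX ⇒ LLX   [B -> L L]
LLX ⇒ xLX   [L -> x]
xLX ⇒ xSBxX   [L -> S B x]
xSBxX ⇒ xxyBxX   [S -> x y]
xxyBxX ⇒ xxyLLxX   [B -> L L]
xxyLLxX ⇒ xxyxLxX   [L -> x]
xxyxLxX ⇒ xxyxxxX   [L -> x]
xxyxxxX ⇒ xxyxxxy   [X -> y]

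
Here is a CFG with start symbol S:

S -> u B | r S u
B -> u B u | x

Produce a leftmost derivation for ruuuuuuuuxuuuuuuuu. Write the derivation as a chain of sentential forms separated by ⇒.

S⇒rSu⇒ruBu⇒ruuBuu⇒ruuuBuuu⇒ruuuuBuuuu⇒ruuuuuBuuuuu⇒ruuuuuuBuuuuuu⇒ruuuuuuuBuuuuuuu⇒ruuuuuuuuBuuuuuuuu⇒ruuuuuuuuxuuuuuuuu

S ⇒ rSu   [S -> r S u]
rSu ⇒ ruBu   [S -> u B]
ruBu ⇒ ruuBuu   [B -> u B u]
ruuBuu ⇒ ruuuBuuu   [B -> u B u]
ruuuBuuu ⇒ ruuuuBuuuu   [B -> u B u]
ruuuuBuuuu ⇒ ruuuuuBuuuuu   [B -> u B u]
ruuuuuBuuuuu ⇒ ruuuuuuBuuuuuu   [B -> u B u]
ruuuuuuBuuuuuu ⇒ ruuuuuuuBuuuuuuu   [B -> u B u]
ruuuuuuuBuuuuuuu ⇒ ruuuuuuuuBuuuuuuuu   [B -> u B u]
ruuuuuuuuBuuuuuuuu ⇒ ruuuuuuuuxuuuuuuuu   [B -> x]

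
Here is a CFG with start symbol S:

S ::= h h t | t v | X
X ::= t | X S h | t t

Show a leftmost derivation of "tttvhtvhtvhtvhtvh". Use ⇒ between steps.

S ⇒ X ⇒ XSh ⇒ XShSh ⇒ XShShSh ⇒ XShShShSh ⇒ XShShShShSh ⇒ ttShShShShSh ⇒ tttvhShShShSh ⇒ tttvhtvhShShSh ⇒ tttvhtvhtvhShSh ⇒ tttvhtvhtvhtvhSh ⇒ tttvhtvhtvhtvhtvh

S ⇒ X   [S ::= X]
X ⇒ XSh   [X ::= X S h]
XSh ⇒ XShSh   [X ::= X S h]
XShSh ⇒ XShShSh   [X ::= X S h]
XShShSh ⇒ XShShShSh   [X ::= X S h]
XShShShSh ⇒ XShShShShSh   [X ::= X S h]
XShShShShSh ⇒ ttShShShShSh   [X ::= t t]
ttShShShShSh ⇒ tttvhShShShSh   [S ::= t v]
tttvhShShShSh ⇒ tttvhtvhShShSh   [S ::= t v]
tttvhtvhShShSh ⇒ tttvhtvhtvhShSh   [S ::= t v]
tttvhtvhtvhShSh ⇒ tttvhtvhtvhtvhSh   [S ::= t v]
tttvhtvhtvhtvhSh ⇒ tttvhtvhtvhtvhtvh   [S ::= t v]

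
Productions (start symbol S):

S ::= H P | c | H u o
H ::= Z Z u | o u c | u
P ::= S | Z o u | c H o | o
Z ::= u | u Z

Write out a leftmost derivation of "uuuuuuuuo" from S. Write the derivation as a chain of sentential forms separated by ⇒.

S ⇒ Huo   [S ::= H u o]
Huo ⇒ ZZuuo   [H ::= Z Z u]
ZZuuo ⇒ uZZuuo   [Z ::= u Z]
uZZuuo ⇒ uuZZuuo   [Z ::= u Z]
uuZZuuo ⇒ uuuZZuuo   [Z ::= u Z]
uuuZZuuo ⇒ uuuuZZuuo   [Z ::= u Z]
uuuuZZuuo ⇒ uuuuuZuuo   [Z ::= u]
uuuuuZuuo ⇒ uuuuuuuuo   [Z ::= u]

S ⇒ Huo ⇒ ZZuuo ⇒ uZZuuo ⇒ uuZZuuo ⇒ uuuZZuuo ⇒ uuuuZZuuo ⇒ uuuuuZuuo ⇒ uuuuuuuuo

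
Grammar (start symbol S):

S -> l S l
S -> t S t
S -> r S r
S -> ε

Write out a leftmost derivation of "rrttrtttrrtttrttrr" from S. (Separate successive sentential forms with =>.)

S => rSr   [S -> r S r]
rSr => rrSrr   [S -> r S r]
rrSrr => rrtStrr   [S -> t S t]
rrtStrr => rrttSttrr   [S -> t S t]
rrttSttrr => rrttrSrttrr   [S -> r S r]
rrttrSrttrr => rrttrtStrttrr   [S -> t S t]
rrttrtStrttrr => rrttrttSttrttrr   [S -> t S t]
rrttrttSttrttrr => rrttrtttStttrttrr   [S -> t S t]
rrttrtttStttrttrr => rrttrtttrSrtttrttrr   [S -> r S r]
rrttrtttrSrtttrttrr => rrttrtttrrtttrttrr   [S -> ε]

S => rSr => rrSrr => rrtStrr => rrttSttrr => rrttrSrttrr => rrttrtStrttrr => rrttrttSttrttrr => rrttrtttStttrttrr => rrttrtttrSrtttrttrr => rrttrtttrrtttrttrr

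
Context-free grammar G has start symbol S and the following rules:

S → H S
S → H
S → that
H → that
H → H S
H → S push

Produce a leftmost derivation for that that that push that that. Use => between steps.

S => H S => H S S => S push S S => H S push S S => that S push S S => that H S push S S => that that S push S S => that that that push S S => that that that push that S => that that that push that that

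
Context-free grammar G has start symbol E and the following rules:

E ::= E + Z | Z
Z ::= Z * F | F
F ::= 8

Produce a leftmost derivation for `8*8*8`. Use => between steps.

E => Z   [E ::= Z]
Z => Z*F   [Z ::= Z * F]
Z*F => Z*F*F   [Z ::= Z * F]
Z*F*F => F*F*F   [Z ::= F]
F*F*F => 8*F*F   [F ::= 8]
8*F*F => 8*8*F   [F ::= 8]
8*8*F => 8*8*8   [F ::= 8]

E=>Z=>Z*F=>Z*F*F=>F*F*F=>8*F*F=>8*8*F=>8*8*8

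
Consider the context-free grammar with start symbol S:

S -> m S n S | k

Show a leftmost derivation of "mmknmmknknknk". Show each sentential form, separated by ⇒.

S ⇒ mSnS ⇒ mmSnSnS ⇒ mmknSnS ⇒ mmknmSnSnS ⇒ mmknmmSnSnSnS ⇒ mmknmmknSnSnS ⇒ mmknmmknknSnS ⇒ mmknmmknknknS ⇒ mmknmmknknknk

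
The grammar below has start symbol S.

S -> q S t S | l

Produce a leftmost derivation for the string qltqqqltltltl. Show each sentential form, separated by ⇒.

S⇒qStS⇒qltS⇒qltqStS⇒qltqqStStS⇒qltqqqStStStS⇒qltqqqltStStS⇒qltqqqltltStS⇒qltqqqltltltS⇒qltqqqltltltl

S ⇒ qStS   [S -> q S t S]
qStS ⇒ qltS   [S -> l]
qltS ⇒ qltqStS   [S -> q S t S]
qltqStS ⇒ qltqqStStS   [S -> q S t S]
qltqqStStS ⇒ qltqqqStStStS   [S -> q S t S]
qltqqqStStStS ⇒ qltqqqltStStS   [S -> l]
qltqqqltStStS ⇒ qltqqqltltStS   [S -> l]
qltqqqltltStS ⇒ qltqqqltltltS   [S -> l]
qltqqqltltltS ⇒ qltqqqltltltl   [S -> l]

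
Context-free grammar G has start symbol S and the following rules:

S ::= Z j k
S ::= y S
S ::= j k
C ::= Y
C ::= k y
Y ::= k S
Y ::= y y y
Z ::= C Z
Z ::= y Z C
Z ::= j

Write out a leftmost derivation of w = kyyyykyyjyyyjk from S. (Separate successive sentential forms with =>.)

S => Zjk   [S ::= Z j k]
Zjk => CZjk   [Z ::= C Z]
CZjk => kyZjk   [C ::= k y]
kyZjk => kyCZjk   [Z ::= C Z]
kyCZjk => kyYZjk   [C ::= Y]
kyYZjk => kyyyyZjk   [Y ::= y y y]
kyyyyZjk => kyyyyCZjk   [Z ::= C Z]
kyyyyCZjk => kyyyykyZjk   [C ::= k y]
kyyyykyZjk => kyyyykyyZCjk   [Z ::= y Z C]
kyyyykyyZCjk => kyyyykyyjCjk   [Z ::= j]
kyyyykyyjCjk => kyyyykyyjYjk   [C ::= Y]
kyyyykyyjYjk => kyyyykyyjyyyjk   [Y ::= y y y]

S => Zjk => CZjk => kyZjk => kyCZjk => kyYZjk => kyyyyZjk => kyyyyCZjk => kyyyykyZjk => kyyyykyyZCjk => kyyyykyyjCjk => kyyyykyyjYjk => kyyyykyyjyyyjk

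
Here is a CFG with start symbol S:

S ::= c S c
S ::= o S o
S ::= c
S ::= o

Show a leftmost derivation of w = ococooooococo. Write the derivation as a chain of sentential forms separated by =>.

S => oSo => ocSco => ocoSoco => ococScoco => ococoSococo => ococooSoococo => ococooooococo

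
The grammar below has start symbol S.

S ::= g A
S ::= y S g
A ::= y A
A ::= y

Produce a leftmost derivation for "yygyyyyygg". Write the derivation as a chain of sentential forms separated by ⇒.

S ⇒ ySg   [S ::= y S g]
ySg ⇒ yySgg   [S ::= y S g]
yySgg ⇒ yygAgg   [S ::= g A]
yygAgg ⇒ yygyAgg   [A ::= y A]
yygyAgg ⇒ yygyyAgg   [A ::= y A]
yygyyAgg ⇒ yygyyyAgg   [A ::= y A]
yygyyyAgg ⇒ yygyyyyAgg   [A ::= y A]
yygyyyyAgg ⇒ yygyyyyygg   [A ::= y]

S ⇒ ySg ⇒ yySgg ⇒ yygAgg ⇒ yygyAgg ⇒ yygyyAgg ⇒ yygyyyAgg ⇒ yygyyyyAgg ⇒ yygyyyyygg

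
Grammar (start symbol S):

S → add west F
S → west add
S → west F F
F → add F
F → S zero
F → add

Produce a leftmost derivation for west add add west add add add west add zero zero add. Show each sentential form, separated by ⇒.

S ⇒ west F F   [S → west F F]
west F F ⇒ west add F F   [F → add F]
west add F F ⇒ west add S zero F   [F → S zero]
west add S zero F ⇒ west add add west F zero F   [S → add west F]
west add add west F zero F ⇒ west add add west add F zero F   [F → add F]
west add add west add F zero F ⇒ west add add west add add F zero F   [F → add F]
west add add west add add F zero F ⇒ west add add west add add S zero zero F   [F → S zero]
west add add west add add S zero zero F ⇒ west add add west add add add west F zero zero F   [S → add west F]
west add add west add add add west F zero zero F ⇒ west add add west add add add west add zero zero F   [F → add]
west add add west add add add west add zero zero F ⇒ west add add west add add add west add zero zero add   [F → add]

S ⇒ west F F ⇒ west add F F ⇒ west add S zero F ⇒ west add add west F zero F ⇒ west add add west add F zero F ⇒ west add add west add add F zero F ⇒ west add add west add add S zero zero F ⇒ west add add west add add add west F zero zero F ⇒ west add add west add add add west add zero zero F ⇒ west add add west add add add west add zero zero add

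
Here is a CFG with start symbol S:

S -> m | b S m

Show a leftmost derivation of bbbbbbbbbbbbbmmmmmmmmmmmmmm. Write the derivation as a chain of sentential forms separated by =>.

S=>bSm=>bbSmm=>bbbSmmm=>bbbbSmmmm=>bbbbbSmmmmm=>bbbbbbSmmmmmm=>bbbbbbbSmmmmmmm=>bbbbbbbbSmmmmmmmm=>bbbbbbbbbSmmmmmmmmm=>bbbbbbbbbbSmmmmmmmmmm=>bbbbbbbbbbbSmmmmmmmmmmm=>bbbbbbbbbbbbSmmmmmmmmmmmm=>bbbbbbbbbbbbbSmmmmmmmmmmmmm=>bbbbbbbbbbbbbmmmmmmmmmmmmmm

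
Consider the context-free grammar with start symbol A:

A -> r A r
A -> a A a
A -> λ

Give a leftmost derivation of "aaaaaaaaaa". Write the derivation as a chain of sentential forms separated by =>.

A => aAa   [A -> a A a]
aAa => aaAaa   [A -> a A a]
aaAaa => aaaAaaa   [A -> a A a]
aaaAaaa => aaaaAaaaa   [A -> a A a]
aaaaAaaaa => aaaaaAaaaaa   [A -> a A a]
aaaaaAaaaaa => aaaaaaaaaa   [A -> λ]

A => aAa => aaAaa => aaaAaaa => aaaaAaaaa => aaaaaAaaaaa => aaaaaaaaaa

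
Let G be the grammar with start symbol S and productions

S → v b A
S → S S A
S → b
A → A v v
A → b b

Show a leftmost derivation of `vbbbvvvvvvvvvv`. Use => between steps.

S => vbA => vbAvv => vbAvvvv => vbAvvvvvv => vbAvvvvvvvv => vbAvvvvvvvvvv => vbbbvvvvvvvvvv

S => vbA   [S → v b A]
vbA => vbAvv   [A → A v v]
vbAvv => vbAvvvv   [A → A v v]
vbAvvvv => vbAvvvvvv   [A → A v v]
vbAvvvvvv => vbAvvvvvvvv   [A → A v v]
vbAvvvvvvvv => vbAvvvvvvvvvv   [A → A v v]
vbAvvvvvvvvvv => vbbbvvvvvvvvvv   [A → b b]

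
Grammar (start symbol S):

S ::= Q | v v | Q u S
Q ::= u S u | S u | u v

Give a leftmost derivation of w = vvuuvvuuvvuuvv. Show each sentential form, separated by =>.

S => QuS   [S ::= Q u S]
QuS => SuuS   [Q ::= S u]
SuuS => QuSuuS   [S ::= Q u S]
QuSuuS => SuuSuuS   [Q ::= S u]
SuuSuuS => QuSuuSuuS   [S ::= Q u S]
QuSuuSuuS => SuuSuuSuuS   [Q ::= S u]
SuuSuuSuuS => vvuuSuuSuuS   [S ::= v v]
vvuuSuuSuuS => vvuuvvuuSuuS   [S ::= v v]
vvuuvvuuSuuS => vvuuvvuuvvuuS   [S ::= v v]
vvuuvvuuvvuuS => vvuuvvuuvvuuvv   [S ::= v v]

S=>QuS=>SuuS=>QuSuuS=>SuuSuuS=>QuSuuSuuS=>SuuSuuSuuS=>vvuuSuuSuuS=>vvuuvvuuSuuS=>vvuuvvuuvvuuS=>vvuuvvuuvvuuvv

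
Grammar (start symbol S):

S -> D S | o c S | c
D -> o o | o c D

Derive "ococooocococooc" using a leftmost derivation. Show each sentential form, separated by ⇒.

S ⇒ ocS ⇒ ococS ⇒ ococDS ⇒ ococooS ⇒ ococooocS ⇒ ococooocDS ⇒ ococooococDS ⇒ ococooocococDS ⇒ ococooocococooS ⇒ ococooocococooc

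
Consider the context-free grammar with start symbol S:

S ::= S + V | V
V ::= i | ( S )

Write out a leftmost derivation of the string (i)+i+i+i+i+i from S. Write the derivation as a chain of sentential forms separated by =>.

S => S+V => S+V+V => S+V+V+V => S+V+V+V+V => S+V+V+V+V+V => V+V+V+V+V+V => (S)+V+V+V+V+V => (V)+V+V+V+V+V => (i)+V+V+V+V+V => (i)+i+V+V+V+V => (i)+i+i+V+V+V => (i)+i+i+i+V+V => (i)+i+i+i+i+V => (i)+i+i+i+i+i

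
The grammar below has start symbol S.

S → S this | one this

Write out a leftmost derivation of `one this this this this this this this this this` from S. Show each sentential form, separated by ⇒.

S ⇒ S this   [S → S this]
S this ⇒ S this this   [S → S this]
S this this ⇒ S this this this   [S → S this]
S this this this ⇒ S this this this this   [S → S this]
S this this this this ⇒ S this this this this this   [S → S this]
S this this this this this ⇒ S this this this this this this   [S → S this]
S this this this this this this ⇒ S this this this this this this this   [S → S this]
S this this this this this this this ⇒ S this this this this this this this this   [S → S this]
S this this this this this this this this ⇒ one this this this this this this this this this   [S → one this]

S ⇒ S this ⇒ S this this ⇒ S this this this ⇒ S this this this this ⇒ S this this this this this ⇒ S this this this this this this ⇒ S this this this this this this this ⇒ S this this this this this this this this ⇒ one this this this this this this this this this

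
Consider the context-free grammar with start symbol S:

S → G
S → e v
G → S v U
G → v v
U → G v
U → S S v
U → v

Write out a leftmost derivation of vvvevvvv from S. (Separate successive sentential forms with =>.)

S=>G=>SvU=>GvU=>vvvU=>vvvSSv=>vvvevSv=>vvvevGv=>vvvevvvv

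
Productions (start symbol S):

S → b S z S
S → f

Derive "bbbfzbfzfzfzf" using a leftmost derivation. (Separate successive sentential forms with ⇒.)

S ⇒ bSzS ⇒ bbSzSzS ⇒ bbbSzSzSzS ⇒ bbbfzSzSzS ⇒ bbbfzbSzSzSzS ⇒ bbbfzbfzSzSzS ⇒ bbbfzbfzfzSzS ⇒ bbbfzbfzfzfzS ⇒ bbbfzbfzfzfzf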